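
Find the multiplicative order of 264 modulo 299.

66

By Lagrange's theorem, ord_299(264) divides φ(299) = φ(13·23) = (13−1)·(23−1) = 12·22 = 264 = 2^3 · 3 · 11.
Divisors of 264: 1, 2, 3, 4, 6, 8, 11, 12, 22, 24, 33, 44, 66, 88, 132, 264.
Compute 264^d (mod 299) for the divisors d until we hit 1:
264^1 ≡ 264
264^2 ≡ 29
264^3 ≡ 181
264^4 ≡ 243
264^6 ≡ 170
264^8 ≡ 146
264^11 ≡ 114
264^12 ≡ 196
264^22 ≡ 139
264^24 ≡ 144
264^33 ≡ 298
264^44 ≡ 185
264^66 ≡ 1
The smallest such exponent is 66, so the order of 264 is 66.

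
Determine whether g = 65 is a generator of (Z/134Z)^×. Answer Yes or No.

φ(134) = φ(2)·φ(67) = 1·66 = 66 = 2 · 3 · 11.
Test 65^(66/q) mod 134 for each prime factor q of 66:
65^33 ≡ 1 (mod 134)  [q = 2: ≡ 1 ✗]
65^22 ≡ 37 (mod 134)  [q = 3: ≢ 1 ✓]
65^6 ≡ 131 (mod 134)  [q = 11: ≢ 1 ✓]
Since 65^33 ≡ 1, the order of 65 divides 33 < 66, so 65 is not a primitive root.

No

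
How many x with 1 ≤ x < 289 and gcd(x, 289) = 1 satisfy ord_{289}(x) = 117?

0

φ(289) = φ(17^2) = 17·(17−1) = 272 = 2^4 · 17.
(Z/289Z)^× is cyclic (|G| = 272); a cyclic group of order m has exactly φ(d) elements of each order d | m, and none otherwise.
Since 117 ∤ 272, the count is 0.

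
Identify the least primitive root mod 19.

2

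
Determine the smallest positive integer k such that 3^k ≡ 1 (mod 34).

16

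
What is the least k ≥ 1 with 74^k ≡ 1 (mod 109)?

54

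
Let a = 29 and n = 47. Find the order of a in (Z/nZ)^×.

46

Since 29 ∈ (Z/47Z)^×, its order divides φ(47) = 47 − 1 = 46 = 2 · 23.
Divisors of 46: 1, 2, 23, 46.
Check 29^d mod 47 for each divisor in increasing order:
29^1 ≡ 29 (mod 47)
29^2 ≡ 42 (mod 47)
29^23 ≡ 46 (mod 47)
29^46 ≡ 1 (mod 47) ✓
Therefore the multiplicative order of 29 modulo 47 is 46.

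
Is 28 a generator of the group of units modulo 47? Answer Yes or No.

φ(47) = 47 − 1 = 46 = 2 · 23.
Test 28^(46/q) mod 47 for each prime factor q of 46:
28^23 ≡ 1 (mod 47)  [q = 2: ≡ 1 ✗]
28^2 ≡ 32 (mod 47)  [q = 23: ≢ 1 ✓]
The check at q = 2 fails, so 28 generates a proper subgroup.

No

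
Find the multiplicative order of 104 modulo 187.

40

Since 104 ∈ (Z/187Z)^×, its order divides φ(187) = φ(11·17) = (11−1)·(17−1) = 10·16 = 160 = 2^5 · 5.
Divisors of 160: 1, 2, 4, 5, 8, 10, 16, 20, 32, 40, 80, 160.
Test each divisor d:
104^1 ≡ 104 (mod 187)
104^2 ≡ 157 (mod 187)
104^4 ≡ 152 (mod 187)
104^5 ≡ 100 (mod 187)
104^8 ≡ 103 (mod 187)
104^10 ≡ 89 (mod 187)
104^16 ≡ 137 (mod 187)
104^20 ≡ 67 (mod 187)
104^32 ≡ 69 (mod 187)
104^40 ≡ 1 (mod 187) ✓
Therefore the multiplicative order of 104 modulo 187 is 40.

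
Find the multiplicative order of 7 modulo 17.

ord(7) | φ(17) = 17 − 1 = 16 = 2^4.
Divisors of 16: 1, 2, 4, 8, 16.
Evaluate successive powers at the divisors of 16:
7^1 ≡ 7
7^2 ≡ 15
7^4 ≡ 4
7^8 ≡ 16
7^16 ≡ 1
Hence ord(7) = 16.

16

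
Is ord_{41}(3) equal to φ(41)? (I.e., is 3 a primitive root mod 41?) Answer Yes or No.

No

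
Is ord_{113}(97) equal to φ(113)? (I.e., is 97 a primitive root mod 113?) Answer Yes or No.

No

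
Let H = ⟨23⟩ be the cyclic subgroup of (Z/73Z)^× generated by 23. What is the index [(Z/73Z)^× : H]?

Since 23 ∈ (Z/73Z)^×, its order divides φ(73) = 73 − 1 = 72 = 2^3 · 3^2.
Divisors of 72: 1, 2, 3, 4, 6, 8, 9, 12, 18, 24, 36, 72.
Evaluate successive powers at the divisors of 72:
23^1 ≡ 23 (mod 73)
23^2 ≡ 18 (mod 73)
23^3 ≡ 49 (mod 73)
23^4 ≡ 32 (mod 73)
23^6 ≡ 65 (mod 73)
23^8 ≡ 2 (mod 73)
23^9 ≡ 46 (mod 73)
23^12 ≡ 64 (mod 73)
23^18 ≡ 72 (mod 73)
23^24 ≡ 8 (mod 73)
23^36 ≡ 1 (mod 73) ✓
So ord_73(23) = 36, hence |⟨23⟩| = 36.
The index is φ(73) / ord(23) = 72 / 36 = 2.

2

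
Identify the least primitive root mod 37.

2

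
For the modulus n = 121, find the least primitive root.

2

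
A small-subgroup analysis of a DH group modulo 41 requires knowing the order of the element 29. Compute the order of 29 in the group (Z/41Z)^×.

ord(29) | φ(41) = 41 − 1 = 40 = 2^3 · 5.
Divisors of 40: 1, 2, 4, 5, 8, 10, 20, 40.
Test each divisor d:
29^1 ≡ 29 (mod 41)
29^2 ≡ 21 (mod 41)
29^4 ≡ 31 (mod 41)
29^5 ≡ 38 (mod 41)
29^8 ≡ 18 (mod 41)
29^10 ≡ 9 (mod 41)
29^20 ≡ 40 (mod 41)
29^40 ≡ 1 (mod 41) ✓
Therefore the multiplicative order of 29 modulo 41 is 40.

40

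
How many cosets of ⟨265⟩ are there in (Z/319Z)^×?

Since 265 ∈ (Z/319Z)^×, its order divides φ(319) = φ(11·29) = (11−1)·(29−1) = 10·28 = 280 = 2^3 · 5 · 7.
Divisors of 280: 1, 2, 4, 5, 7, 8, 10, 14, 20, 28, 35, 40, 56, 70, 140, 280.
Evaluate successive powers at the divisors of 280:
265^1 ≡ 265
265^2 ≡ 45
265^4 ≡ 111
265^5 ≡ 67
265^7 ≡ 144
265^8 ≡ 199
265^10 ≡ 23
265^14 ≡ 1
Thus |⟨265⟩| = ord(265) = 14.
Index = |(Z/319Z)^×| / |⟨265⟩| = 280 / 14 = 20.

20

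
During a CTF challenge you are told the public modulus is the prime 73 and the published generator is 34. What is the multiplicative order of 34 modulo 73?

The order of 34 must divide φ(73) = 73 − 1 = 72 = 2^3 · 3^2.
Divisors of 72: 1, 2, 3, 4, 6, 8, 9, 12, 18, 24, 36, 72.
Compute 34^d (mod 73) for the divisors d until we hit 1:
34^1 ≡ 34
34^2 ≡ 61
34^3 ≡ 30
34^4 ≡ 71
34^6 ≡ 24
34^8 ≡ 4
34^9 ≡ 63
34^12 ≡ 65
34^18 ≡ 27
34^24 ≡ 64
34^36 ≡ 72
34^72 ≡ 1
So ord_73(34) = 72.

72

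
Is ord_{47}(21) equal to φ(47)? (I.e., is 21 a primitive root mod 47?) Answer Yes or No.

No

φ(47) = 47 − 1 = 46 = 2 · 23.
It suffices to check that the order of 21 is not a proper divisor of 46: compute 21^(46/q) for q ∈ {2, 23}.
21^23 ≡ 1 (mod 47)  [q = 2: ≡ 1 ✗]
21^2 ≡ 18 (mod 47)  [q = 23: ≢ 1 ✓]
Since 21^23 ≡ 1, the order of 21 divides 23 < 46, so 21 is not a primitive root.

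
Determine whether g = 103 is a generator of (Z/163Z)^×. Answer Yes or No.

φ(163) = 163 − 1 = 162 = 2 · 3^4.
Test 103^(162/q) mod 163 for each prime factor q of 162:
103^81 ≡ 162 (mod 163)  [q = 2: ≢ 1 ✓]
103^54 ≡ 104 (mod 163)  [q = 3: ≢ 1 ✓]
None equal 1, so ord_163(103) = 162: 103 is a primitive root.

Yes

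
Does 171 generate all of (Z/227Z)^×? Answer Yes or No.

φ(227) = 227 − 1 = 226 = 2 · 113.
Test 171^(226/q) mod 227 for each prime factor q of 226:
171^113 ≡ 1 (mod 227)  [q = 2: ≡ 1 ✗]
171^2 ≡ 185 (mod 227)  [q = 113: ≢ 1 ✓]
The check at q = 2 fails, so 171 generates a proper subgroup.

No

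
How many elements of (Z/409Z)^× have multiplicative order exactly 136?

64

φ(409) = 409 − 1 = 408 = 2^3 · 3 · 17.
Since (Z/409Z)^× is cyclic of order 408, the number of elements of order d is φ(d) when d | 408 and 0 otherwise.
136 = 2^3 · 17 divides 408, and φ(136) = 64.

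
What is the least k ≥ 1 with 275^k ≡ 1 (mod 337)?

112

The order of 275 must divide φ(337) = 337 − 1 = 336 = 2^4 · 3 · 7.
Divisors of 336: 1, 2, 3, 4, 6, 7, 8, 12, 14, 16, 21, 24, 28, 42, 48, 56, 84, 112, 168, 336.
Check 275^d mod 337 for each divisor in increasing order:
275^1 ≡ 275 (mod 337)
275^2 ≡ 137 (mod 337)
275^3 ≡ 268 (mod 337)
275^4 ≡ 234 (mod 337)
275^6 ≡ 43 (mod 337)
275^7 ≡ 30 (mod 337)
275^8 ≡ 162 (mod 337)
275^12 ≡ 164 (mod 337)
275^14 ≡ 226 (mod 337)
275^16 ≡ 295 (mod 337)
275^21 ≡ 40 (mod 337)
275^24 ≡ 273 (mod 337)
275^28 ≡ 189 (mod 337)
275^42 ≡ 252 (mod 337)
275^48 ≡ 52 (mod 337)
275^56 ≡ 336 (mod 337)
275^84 ≡ 148 (mod 337)
275^112 ≡ 1 (mod 337) ✓
Therefore the multiplicative order of 275 modulo 337 is 112.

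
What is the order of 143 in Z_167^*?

166

By Lagrange's theorem, ord_167(143) divides φ(167) = 167 − 1 = 166 = 2 · 83.
Divisors of 166: 1, 2, 83, 166.
Test each divisor d:
143^1 ≡ 143
143^2 ≡ 75
143^83 ≡ 166
143^166 ≡ 1
So ord_167(143) = 166.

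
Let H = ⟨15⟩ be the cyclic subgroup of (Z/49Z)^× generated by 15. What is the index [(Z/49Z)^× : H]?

By Lagrange's theorem, ord_49(15) divides φ(49) = φ(7^2) = 7·(7−1) = 42 = 2 · 3 · 7.
Divisors of 42: 1, 2, 3, 6, 7, 14, 21, 42.
Compute 15^d (mod 49) for the divisors d until we hit 1:
15^1 ≡ 15
15^2 ≡ 29
15^3 ≡ 43
15^6 ≡ 36
15^7 ≡ 1
Thus |⟨15⟩| = ord(15) = 7.
The index is φ(49) / ord(15) = 42 / 7 = 6.

6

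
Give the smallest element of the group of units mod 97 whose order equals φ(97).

5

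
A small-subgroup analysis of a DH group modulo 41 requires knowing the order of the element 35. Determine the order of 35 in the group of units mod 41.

40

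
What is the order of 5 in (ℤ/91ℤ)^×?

12

The order of 5 must divide φ(91) = φ(7·13) = (7−1)·(13−1) = 6·12 = 72 = 2^3 · 3^2.
Divisors of 72: 1, 2, 3, 4, 6, 8, 9, 12, 18, 24, 36, 72.
Compute 5^d (mod 91) for the divisors d until we hit 1:
5^1 ≡ 5
5^2 ≡ 25
5^3 ≡ 34
5^4 ≡ 79
5^6 ≡ 64
5^8 ≡ 53
5^9 ≡ 83
5^12 ≡ 1
Therefore the multiplicative order of 5 modulo 91 is 12.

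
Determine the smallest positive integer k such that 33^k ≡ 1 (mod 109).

ord(33) | φ(109) = 109 − 1 = 108 = 2^2 · 3^3.
Divisors of 108: 1, 2, 3, 4, 6, 9, 12, 18, 27, 36, 54, 108.
Check 33^d mod 109 for each divisor in increasing order:
33^1 ≡ 33 (mod 109)
33^2 ≡ 108 (mod 109)
33^3 ≡ 76 (mod 109)
33^4 ≡ 1 (mod 109) ✓
Therefore the multiplicative order of 33 modulo 109 is 4.

4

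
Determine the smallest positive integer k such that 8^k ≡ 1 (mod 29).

ord(8) | φ(29) = 29 − 1 = 28 = 2^2 · 7.
Divisors of 28: 1, 2, 4, 7, 14, 28.
Compute 8^d (mod 29) for the divisors d until we hit 1:
8^1 ≡ 8
8^2 ≡ 6
8^4 ≡ 7
8^7 ≡ 17
8^14 ≡ 28
8^28 ≡ 1
The smallest such exponent is 28, so the order of 8 is 28.

28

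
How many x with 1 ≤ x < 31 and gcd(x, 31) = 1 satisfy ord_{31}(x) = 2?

1

φ(31) = 31 − 1 = 30 = 2 · 3 · 5.
In a cyclic group of order 30, there are φ(d) elements of order d for each divisor d of 30, and zero for non-divisors.
2 | 30, and φ(2) = 2 − 1 = 1.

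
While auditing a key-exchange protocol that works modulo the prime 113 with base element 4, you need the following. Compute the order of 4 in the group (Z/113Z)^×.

Since 4 ∈ (Z/113Z)^×, its order divides φ(113) = 113 − 1 = 112 = 2^4 · 7.
Divisors of 112: 1, 2, 4, 7, 8, 14, 16, 28, 56, 112.
Check 4^d mod 113 for each divisor in increasing order:
4^1 ≡ 4
4^2 ≡ 16
4^4 ≡ 30
4^7 ≡ 112
4^8 ≡ 109
4^14 ≡ 1
So ord_113(4) = 14.

14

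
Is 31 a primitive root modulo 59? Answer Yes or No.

φ(59) = 59 − 1 = 58 = 2 · 29.
An element g generates (Z/59Z)^× iff g^(58/q) ≢ 1 (mod 59) for each prime q ∈ {2, 29}.
31^29 ≡ 58 (mod 59)  [q = 2: ≢ 1 ✓]
31^2 ≡ 17 (mod 59)  [q = 29: ≢ 1 ✓]
All checks pass, so 31 has order 58 and is a primitive root modulo 59.

Yes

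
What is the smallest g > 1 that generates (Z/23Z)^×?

φ(23) = 23 − 1 = 22 = 2 · 11.
g is a primitive root iff g^(22/q) ≢ 1 (mod 23) for each prime q ∈ {2, 11}.
g = 2: 2^11 ≡ 1 — hits 1, so not a primitive root.
g = 3: 3^11 ≡ 1 — hits 1, so not a primitive root.
g = 4: 4^11 ≡ 1 — hits 1, so not a primitive root.
g = 5: 5^11 ≡ 22; 5^2 ≡ 2 — none is 1, so 5 is a primitive root.
The smallest primitive root modulo 23 is 5.

5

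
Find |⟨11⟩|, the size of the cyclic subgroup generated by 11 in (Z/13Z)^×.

12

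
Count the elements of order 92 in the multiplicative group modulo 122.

0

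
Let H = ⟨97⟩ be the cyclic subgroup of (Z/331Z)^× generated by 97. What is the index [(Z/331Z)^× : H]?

1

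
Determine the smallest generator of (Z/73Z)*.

5

φ(73) = 73 − 1 = 72 = 2^3 · 3^2.
g is a primitive root iff g^(72/q) ≢ 1 (mod 73) for each prime q ∈ {2, 3}.
g = 2: 2^36 ≡ 1 — hits 1, so not a primitive root.
g = 3: 3^36 ≡ 1 — hits 1, so not a primitive root.
g = 4: 4^36 ≡ 1 — hits 1, so not a primitive root.
g = 5: 5^36 ≡ 72; 5^24 ≡ 8 — none is 1, so 5 is a primitive root.
So 5 is the smallest generator of (Z/73Z)^×.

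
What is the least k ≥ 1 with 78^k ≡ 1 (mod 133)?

The order of 78 must divide φ(133) = φ(7·19) = (7−1)·(19−1) = 6·18 = 108 = 2^2 · 3^3.
Divisors of 108: 1, 2, 3, 4, 6, 9, 12, 18, 27, 36, 54, 108.
Evaluate successive powers at the divisors of 108:
78^1 ≡ 78 (mod 133)
78^2 ≡ 99 (mod 133)
78^3 ≡ 8 (mod 133)
78^4 ≡ 92 (mod 133)
78^6 ≡ 64 (mod 133)
78^9 ≡ 113 (mod 133)
78^12 ≡ 106 (mod 133)
78^18 ≡ 1 (mod 133) ✓
Hence ord(78) = 18.

18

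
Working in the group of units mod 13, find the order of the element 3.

3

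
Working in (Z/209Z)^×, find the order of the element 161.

90

Since 161 ∈ (Z/209Z)^×, its order divides φ(209) = φ(11·19) = (11−1)·(19−1) = 10·18 = 180 = 2^2 · 3^2 · 5.
Divisors of 180: 1, 2, 3, 4, 5, 6, 9, 10, 12, 15, 18, 20, 30, 36, 45, 60, 90, 180.
Test each divisor d:
161^1 ≡ 161
161^2 ≡ 5
161^3 ≡ 178
161^4 ≡ 25
161^5 ≡ 54
161^6 ≡ 125
161^9 ≡ 96
161^10 ≡ 199
161^12 ≡ 159
161^15 ≡ 87
161^18 ≡ 20
161^20 ≡ 100
161^30 ≡ 45
161^36 ≡ 191
161^45 ≡ 153
161^60 ≡ 144
161^90 ≡ 1
The smallest such exponent is 90, so the order of 161 is 90.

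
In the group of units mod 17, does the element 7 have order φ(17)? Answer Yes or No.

Yes

φ(17) = 17 − 1 = 16 = 2^4.
Test 7^(16/q) mod 17 for each prime factor q of 16:
7^8 ≡ 16 (mod 17)  [q = 2: ≢ 1 ✓]
None equal 1, so ord_17(7) = 16: 7 is a primitive root.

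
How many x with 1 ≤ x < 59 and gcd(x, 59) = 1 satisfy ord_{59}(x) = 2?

φ(59) = 59 − 1 = 58 = 2 · 29.
Since (Z/59Z)^× is cyclic of order 58, the number of elements of order d is φ(d) when d | 58 and 0 otherwise.
2 | 58, and φ(2) = 2 − 1 = 1.

1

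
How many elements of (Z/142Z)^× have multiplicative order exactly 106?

0

φ(142) = φ(2)·φ(71) = 1·70 = 70 = 2 · 5 · 7.
In a cyclic group of order 70, there are φ(d) elements of order d for each divisor d of 70, and zero for non-divisors.
106 does not divide 70, so no element of (Z/142Z)^× has order 106.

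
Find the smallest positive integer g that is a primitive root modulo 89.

φ(89) = 89 − 1 = 88 = 2^3 · 11.
g is a primitive root iff g^(88/q) ≢ 1 (mod 89) for each prime q ∈ {2, 11}.
g = 2: 2^44 ≡ 1 — hits 1, so not a primitive root.
g = 3: 3^44 ≡ 88; 3^8 ≡ 64 — none is 1, so 3 is a primitive root.
Hence the least primitive root of 89 is 3.

3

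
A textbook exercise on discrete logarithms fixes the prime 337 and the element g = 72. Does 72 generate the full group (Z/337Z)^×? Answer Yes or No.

φ(337) = 337 − 1 = 336 = 2^4 · 3 · 7.
An element g generates (Z/337Z)^× iff g^(336/q) ≢ 1 (mod 337) for each prime q ∈ {2, 3, 7}.
72^168 ≡ 1 (mod 337)  [q = 2: ≡ 1 ✗]
72^112 ≡ 128 (mod 337)  [q = 3: ≢ 1 ✓]
72^48 ≡ 1 (mod 337)  [q = 7: ≡ 1 ✗]
Since 72^168 ≡ 1, the order of 72 divides 168 < 336, so 72 is not a primitive root.

No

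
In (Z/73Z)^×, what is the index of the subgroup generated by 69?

Since 69 ∈ (Z/73Z)^×, its order divides φ(73) = 73 − 1 = 72 = 2^3 · 3^2.
Divisors of 72: 1, 2, 3, 4, 6, 8, 9, 12, 18, 24, 36, 72.
Evaluate successive powers at the divisors of 72:
69^1 ≡ 69 (mod 73)
69^2 ≡ 16 (mod 73)
69^3 ≡ 9 (mod 73)
69^4 ≡ 37 (mod 73)
69^6 ≡ 8 (mod 73)
69^8 ≡ 55 (mod 73)
69^9 ≡ 72 (mod 73)
69^12 ≡ 64 (mod 73)
69^18 ≡ 1 (mod 73) ✓
Thus |⟨69⟩| = ord(69) = 18.
[(Z/73Z)^× : ⟨69⟩] = 72/18 = 4.

4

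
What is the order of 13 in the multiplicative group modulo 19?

The order of 13 must divide φ(19) = 19 − 1 = 18 = 2 · 3^2.
Divisors of 18: 1, 2, 3, 6, 9, 18.
Compute 13^d (mod 19) for the divisors d until we hit 1:
13^1 ≡ 13
13^2 ≡ 17
13^3 ≡ 12
13^6 ≡ 11
13^9 ≡ 18
13^18 ≡ 1
So ord_19(13) = 18.

18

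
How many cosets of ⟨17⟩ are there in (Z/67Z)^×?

Since 17 ∈ (Z/67Z)^×, its order divides φ(67) = 67 − 1 = 66 = 2 · 3 · 11.
Divisors of 66: 1, 2, 3, 6, 11, 22, 33, 66.
Check 17^d mod 67 for each divisor in increasing order:
17^1 ≡ 17 (mod 67)
17^2 ≡ 21 (mod 67)
17^3 ≡ 22 (mod 67)
17^6 ≡ 15 (mod 67)
17^11 ≡ 29 (mod 67)
17^22 ≡ 37 (mod 67)
17^33 ≡ 1 (mod 67) ✓
So ord_67(17) = 33, hence |⟨17⟩| = 33.
[(Z/67Z)^× : ⟨17⟩] = 66/33 = 2.

2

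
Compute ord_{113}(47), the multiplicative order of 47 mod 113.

The order of 47 must divide φ(113) = 113 − 1 = 112 = 2^4 · 7.
Divisors of 112: 1, 2, 4, 7, 8, 14, 16, 28, 56, 112.
Check 47^d mod 113 for each divisor in increasing order:
47^1 ≡ 47 (mod 113)
47^2 ≡ 62 (mod 113)
47^4 ≡ 2 (mod 113)
47^7 ≡ 65 (mod 113)
47^8 ≡ 4 (mod 113)
47^14 ≡ 44 (mod 113)
47^16 ≡ 16 (mod 113)
47^28 ≡ 15 (mod 113)
47^56 ≡ 112 (mod 113)
47^112 ≡ 1 (mod 113) ✓
So ord_113(47) = 112.

112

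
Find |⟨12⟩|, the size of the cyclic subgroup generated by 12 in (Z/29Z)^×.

ord(12) | φ(29) = 29 − 1 = 28 = 2^2 · 7.
Divisors of 28: 1, 2, 4, 7, 14, 28.
Check 12^d mod 29 for each divisor in increasing order:
12^1 ≡ 12 (mod 29)
12^2 ≡ 28 (mod 29)
12^4 ≡ 1 (mod 29) ✓
Hence ord(12) = 4.

4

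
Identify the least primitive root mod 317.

2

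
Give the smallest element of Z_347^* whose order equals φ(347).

φ(347) = 347 − 1 = 346 = 2 · 173.
Test candidates g = 2, 3, … against the prime factors q ∈ {2, 173} of φ(347): g is a generator iff g^(346/q) ≢ 1 for every such q.
g = 2: 2^173 ≡ 346; 2^2 ≡ 4 — none is 1, so 2 is a primitive root.
So 2 is the smallest generator of (Z/347Z)^×.

2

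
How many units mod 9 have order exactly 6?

2

φ(9) = φ(3^2) = 3·(3−1) = 6 = 2 · 3.
Since (Z/9Z)^× is cyclic of order 6, the number of elements of order d is φ(d) when d | 6 and 0 otherwise.
6 = 2 · 3 divides 6, and φ(6) = 2.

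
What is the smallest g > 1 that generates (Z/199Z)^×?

3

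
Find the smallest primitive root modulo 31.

3

φ(31) = 31 − 1 = 30 = 2 · 3 · 5.
g is a primitive root iff g^(30/q) ≢ 1 (mod 31) for each prime q ∈ {2, 3, 5}.
g = 2: 2^15 ≡ 1 — hits 1, so not a primitive root.
g = 3: 3^15 ≡ 30; 3^10 ≡ 25; 3^6 ≡ 16 — none is 1, so 3 is a primitive root.
The smallest primitive root modulo 31 is 3.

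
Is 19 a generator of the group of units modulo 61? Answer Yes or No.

No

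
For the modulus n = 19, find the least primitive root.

2

φ(19) = 19 − 1 = 18 = 2 · 3^2.
g is a primitive root iff g^(18/q) ≢ 1 (mod 19) for each prime q ∈ {2, 3}.
g = 2: 2^9 ≡ 18; 2^6 ≡ 7 — none is 1, so 2 is a primitive root.
The smallest primitive root modulo 19 is 2.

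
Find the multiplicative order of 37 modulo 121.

55

ord(37) | φ(121) = φ(11^2) = 11·(11−1) = 110 = 2 · 5 · 11.
Divisors of 110: 1, 2, 5, 10, 11, 22, 55, 110.
Compute 37^d (mod 121) for the divisors d until we hit 1:
37^1 ≡ 37
37^2 ≡ 38
37^5 ≡ 67
37^10 ≡ 12
37^11 ≡ 81
37^22 ≡ 27
37^55 ≡ 1
Therefore the multiplicative order of 37 modulo 121 is 55.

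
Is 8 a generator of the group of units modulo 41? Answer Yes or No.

φ(41) = 41 − 1 = 40 = 2^3 · 5.
It suffices to check that the order of 8 is not a proper divisor of 40: compute 8^(40/q) for q ∈ {2, 5}.
8^20 ≡ 1 (mod 41)  [q = 2: ≡ 1 ✗]
8^8 ≡ 16 (mod 41)  [q = 5: ≢ 1 ✓]
The check at q = 2 fails, so 8 generates a proper subgroup.

No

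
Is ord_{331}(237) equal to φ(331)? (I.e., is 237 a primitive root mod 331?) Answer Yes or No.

φ(331) = 331 − 1 = 330 = 2 · 3 · 5 · 11.
An element g generates (Z/331Z)^× iff g^(330/q) ≢ 1 (mod 331) for each prime q ∈ {2, 3, 5, 11}.
237^165 ≡ 330 (mod 331)  [q = 2: ≢ 1 ✓]
237^110 ≡ 31 (mod 331)  [q = 3: ≢ 1 ✓]
237^66 ≡ 64 (mod 331)  [q = 5: ≢ 1 ✓]
237^30 ≡ 167 (mod 331)  [q = 11: ≢ 1 ✓]
All checks pass, so 237 has order 330 and is a primitive root modulo 331.

Yes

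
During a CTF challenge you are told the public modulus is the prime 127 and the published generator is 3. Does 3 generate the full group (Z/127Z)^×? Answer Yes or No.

Yes

φ(127) = 127 − 1 = 126 = 2 · 3^2 · 7.
It suffices to check that the order of 3 is not a proper divisor of 126: compute 3^(126/q) for q ∈ {2, 3, 7}.
3^63 ≡ 126 (mod 127)  [q = 2: ≢ 1 ✓]
3^42 ≡ 107 (mod 127)  [q = 3: ≢ 1 ✓]
3^18 ≡ 4 (mod 127)  [q = 7: ≢ 1 ✓]
All checks pass, so 3 has order 126 and is a primitive root modulo 127.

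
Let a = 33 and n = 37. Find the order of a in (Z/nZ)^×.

By Lagrange's theorem, ord_37(33) divides φ(37) = 37 − 1 = 36 = 2^2 · 3^2.
Divisors of 36: 1, 2, 3, 4, 6, 9, 12, 18, 36.
Evaluate successive powers at the divisors of 36:
33^1 ≡ 33 (mod 37)
33^2 ≡ 16 (mod 37)
33^3 ≡ 10 (mod 37)
33^4 ≡ 34 (mod 37)
33^6 ≡ 26 (mod 37)
33^9 ≡ 1 (mod 37) ✓
The smallest such exponent is 9, so the order of 33 is 9.

9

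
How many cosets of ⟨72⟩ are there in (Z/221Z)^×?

16

Since 72 ∈ (Z/221Z)^×, its order divides φ(221) = φ(13·17) = (13−1)·(17−1) = 12·16 = 192 = 2^6 · 3.
Divisors of 192: 1, 2, 3, 4, 6, 8, 12, 16, 24, 32, 48, 64, 96, 192.
Test each divisor d:
72^1 ≡ 72 (mod 221)
72^2 ≡ 101 (mod 221)
72^3 ≡ 200 (mod 221)
72^4 ≡ 35 (mod 221)
72^6 ≡ 220 (mod 221)
72^8 ≡ 120 (mod 221)
72^12 ≡ 1 (mod 221) ✓
The order of 72 is 12, so the subgroup it generates has 12 elements.
[(Z/221Z)^× : ⟨72⟩] = 192/12 = 16.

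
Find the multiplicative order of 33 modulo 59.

ord(33) | φ(59) = 59 − 1 = 58 = 2 · 29.
Divisors of 58: 1, 2, 29, 58.
Compute 33^d (mod 59) for the divisors d until we hit 1:
33^1 ≡ 33 (mod 59)
33^2 ≡ 27 (mod 59)
33^29 ≡ 58 (mod 59)
33^58 ≡ 1 (mod 59) ✓
So ord_59(33) = 58.

58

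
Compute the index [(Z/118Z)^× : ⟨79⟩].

2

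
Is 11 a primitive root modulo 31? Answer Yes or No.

φ(31) = 31 − 1 = 30 = 2 · 3 · 5.
An element g generates (Z/31Z)^× iff g^(30/q) ≢ 1 (mod 31) for each prime q ∈ {2, 3, 5}.
11^15 ≡ 30 (mod 31)  [q = 2: ≢ 1 ✓]
11^10 ≡ 5 (mod 31)  [q = 3: ≢ 1 ✓]
11^6 ≡ 4 (mod 31)  [q = 5: ≢ 1 ✓]
Every test exponent gives a nontrivial residue, hence 11 generates the full group.

Yes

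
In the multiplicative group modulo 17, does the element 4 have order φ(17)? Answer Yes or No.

No

φ(17) = 17 − 1 = 16 = 2^4.
It suffices to check that the order of 4 is not a proper divisor of 16: compute 4^(16/q) for q ∈ {2}.
4^8 ≡ 1 (mod 17)  [q = 2: ≡ 1 ✗]
The check at q = 2 fails, so 4 generates a proper subgroup.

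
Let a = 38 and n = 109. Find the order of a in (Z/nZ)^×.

By Lagrange's theorem, ord_109(38) divides φ(109) = 109 − 1 = 108 = 2^2 · 3^3.
Divisors of 108: 1, 2, 3, 4, 6, 9, 12, 18, 27, 36, 54, 108.
Check 38^d mod 109 for each divisor in increasing order:
38^1 ≡ 38
38^2 ≡ 27
38^3 ≡ 45
38^4 ≡ 75
38^6 ≡ 63
38^9 ≡ 1
So ord_109(38) = 9.

9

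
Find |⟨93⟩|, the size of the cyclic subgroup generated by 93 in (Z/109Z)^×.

18

By Lagrange's theorem, ord_109(93) divides φ(109) = 109 − 1 = 108 = 2^2 · 3^3.
Divisors of 108: 1, 2, 3, 4, 6, 9, 12, 18, 27, 36, 54, 108.
Compute 93^d (mod 109) for the divisors d until we hit 1:
93^1 ≡ 93 (mod 109)
93^2 ≡ 38 (mod 109)
93^3 ≡ 46 (mod 109)
93^4 ≡ 27 (mod 109)
93^6 ≡ 45 (mod 109)
93^9 ≡ 108 (mod 109)
93^12 ≡ 63 (mod 109)
93^18 ≡ 1 (mod 109) ✓
The smallest such exponent is 18, so the order of 93 is 18.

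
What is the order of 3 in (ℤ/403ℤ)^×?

30

ord(3) | φ(403) = φ(13·31) = (13−1)·(31−1) = 12·30 = 360 = 2^3 · 3^2 · 5.
Divisors of 360: 1, 2, 3, 4, 5, 6, 8, 9, 10, 12, 15, 18, 20, 24, 30, 36, 40, 45, 60, 72, 90, 120, 180, 360.
Evaluate successive powers at the divisors of 360:
3^1 ≡ 3 (mod 403)
3^2 ≡ 9 (mod 403)
3^3 ≡ 27 (mod 403)
3^4 ≡ 81 (mod 403)
3^5 ≡ 243 (mod 403)
3^6 ≡ 326 (mod 403)
3^8 ≡ 113 (mod 403)
3^9 ≡ 339 (mod 403)
3^10 ≡ 211 (mod 403)
3^12 ≡ 287 (mod 403)
3^15 ≡ 92 (mod 403)
3^18 ≡ 66 (mod 403)
3^20 ≡ 191 (mod 403)
3^24 ≡ 157 (mod 403)
3^30 ≡ 1 (mod 403) ✓
The smallest such exponent is 30, so the order of 3 is 30.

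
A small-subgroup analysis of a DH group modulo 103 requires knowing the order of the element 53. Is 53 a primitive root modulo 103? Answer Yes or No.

Yes

φ(103) = 103 − 1 = 102 = 2 · 3 · 17.
Test 53^(102/q) mod 103 for each prime factor q of 102:
53^51 ≡ 102 (mod 103)  [q = 2: ≢ 1 ✓]
53^34 ≡ 56 (mod 103)  [q = 3: ≢ 1 ✓]
53^6 ≡ 13 (mod 103)  [q = 17: ≢ 1 ✓]
None equal 1, so ord_103(53) = 102: 53 is a primitive root.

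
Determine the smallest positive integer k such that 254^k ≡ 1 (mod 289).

34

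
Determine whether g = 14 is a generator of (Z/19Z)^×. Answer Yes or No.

Yes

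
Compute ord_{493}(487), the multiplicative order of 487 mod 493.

By Lagrange's theorem, ord_493(487) divides φ(493) = φ(17·29) = (17−1)·(29−1) = 16·28 = 448 = 2^6 · 7.
Divisors of 448: 1, 2, 4, 7, 8, 14, 16, 28, 32, 56, 64, 112, 224, 448.
Check 487^d mod 493 for each divisor in increasing order:
487^1 ≡ 487 (mod 493)
487^2 ≡ 36 (mod 493)
487^4 ≡ 310 (mod 493)
487^7 ≡ 88 (mod 493)
487^8 ≡ 458 (mod 493)
487^14 ≡ 349 (mod 493)
487^16 ≡ 239 (mod 493)
487^28 ≡ 30 (mod 493)
487^32 ≡ 426 (mod 493)
487^56 ≡ 407 (mod 493)
487^64 ≡ 52 (mod 493)
487^112 ≡ 1 (mod 493) ✓
The smallest such exponent is 112, so the order of 487 is 112.

112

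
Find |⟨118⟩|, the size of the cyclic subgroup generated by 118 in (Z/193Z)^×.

The order of 118 must divide φ(193) = 193 − 1 = 192 = 2^6 · 3.
Divisors of 192: 1, 2, 3, 4, 6, 8, 12, 16, 24, 32, 48, 64, 96, 192.
Compute 118^d (mod 193) for the divisors d until we hit 1:
118^1 ≡ 118
118^2 ≡ 28
118^3 ≡ 23
118^4 ≡ 12
118^6 ≡ 143
118^8 ≡ 144
118^12 ≡ 184
118^16 ≡ 85
118^24 ≡ 81
118^32 ≡ 84
118^48 ≡ 192
118^64 ≡ 108
118^96 ≡ 1
Therefore the multiplicative order of 118 modulo 193 is 96.

96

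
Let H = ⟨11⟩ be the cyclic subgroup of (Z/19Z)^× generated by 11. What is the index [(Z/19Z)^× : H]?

Since 11 ∈ (Z/19Z)^×, its order divides φ(19) = 19 − 1 = 18 = 2 · 3^2.
Divisors of 18: 1, 2, 3, 6, 9, 18.
Check 11^d mod 19 for each divisor in increasing order:
11^1 ≡ 11 (mod 19)
11^2 ≡ 7 (mod 19)
11^3 ≡ 1 (mod 19) ✓
So ord_19(11) = 3, hence |⟨11⟩| = 3.
[(Z/19Z)^× : ⟨11⟩] = 18/3 = 6.

6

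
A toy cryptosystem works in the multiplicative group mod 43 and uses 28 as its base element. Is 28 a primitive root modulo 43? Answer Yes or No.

φ(43) = 43 − 1 = 42 = 2 · 3 · 7.
Test 28^(42/q) mod 43 for each prime factor q of 42:
28^21 ≡ 42 (mod 43)  [q = 2: ≢ 1 ✓]
28^14 ≡ 6 (mod 43)  [q = 3: ≢ 1 ✓]
28^6 ≡ 11 (mod 43)  [q = 7: ≢ 1 ✓]
All checks pass, so 28 has order 42 and is a primitive root modulo 43.

Yes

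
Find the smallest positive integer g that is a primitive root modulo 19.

φ(19) = 19 − 1 = 18 = 2 · 3^2.
Test candidates g = 2, 3, … against the prime factors q ∈ {2, 3} of φ(19): g is a generator iff g^(18/q) ≢ 1 for every such q.
g = 2: 2^9 ≡ 18; 2^6 ≡ 7 — none is 1, so 2 is a primitive root.
Hence the least primitive root of 19 is 2.

2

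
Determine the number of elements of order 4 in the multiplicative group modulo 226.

φ(226) = φ(2)·φ(113) = 1·112 = 112 = 2^4 · 7.
(Z/226Z)^× is cyclic (|G| = 112); a cyclic group of order m has exactly φ(d) elements of each order d | m, and none otherwise.
4 = 2^2 divides 112, and φ(4) = 2.

2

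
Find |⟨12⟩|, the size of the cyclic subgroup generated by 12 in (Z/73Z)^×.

By Lagrange's theorem, ord_73(12) divides φ(73) = 73 − 1 = 72 = 2^3 · 3^2.
Divisors of 72: 1, 2, 3, 4, 6, 8, 9, 12, 18, 24, 36, 72.
Compute 12^d (mod 73) for the divisors d until we hit 1:
12^1 ≡ 12 (mod 73)
12^2 ≡ 71 (mod 73)
12^3 ≡ 49 (mod 73)
12^4 ≡ 4 (mod 73)
12^6 ≡ 65 (mod 73)
12^8 ≡ 16 (mod 73)
12^9 ≡ 46 (mod 73)
12^12 ≡ 64 (mod 73)
12^18 ≡ 72 (mod 73)
12^24 ≡ 8 (mod 73)
12^36 ≡ 1 (mod 73) ✓
Therefore the multiplicative order of 12 modulo 73 is 36.

36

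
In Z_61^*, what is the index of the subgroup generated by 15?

4

ord(15) | φ(61) = 61 − 1 = 60 = 2^2 · 3 · 5.
Divisors of 60: 1, 2, 3, 4, 5, 6, 10, 12, 15, 20, 30, 60.
Test each divisor d:
15^1 ≡ 15 (mod 61)
15^2 ≡ 42 (mod 61)
15^3 ≡ 20 (mod 61)
15^4 ≡ 56 (mod 61)
15^5 ≡ 47 (mod 61)
15^6 ≡ 34 (mod 61)
15^10 ≡ 13 (mod 61)
15^12 ≡ 58 (mod 61)
15^15 ≡ 1 (mod 61) ✓
Thus |⟨15⟩| = ord(15) = 15.
[(Z/61Z)^× : ⟨15⟩] = 60/15 = 4.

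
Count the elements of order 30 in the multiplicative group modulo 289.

φ(289) = φ(17^2) = 17·(17−1) = 272 = 2^4 · 17.
In a cyclic group of order 272, there are φ(d) elements of order d for each divisor d of 272, and zero for non-divisors.
Since 30 ∤ 272, the count is 0.

0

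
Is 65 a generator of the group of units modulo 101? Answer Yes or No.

No

φ(101) = 101 − 1 = 100 = 2^2 · 5^2.
It suffices to check that the order of 65 is not a proper divisor of 100: compute 65^(100/q) for q ∈ {2, 5}.
65^50 ≡ 1 (mod 101)  [q = 2: ≡ 1 ✗]
65^20 ≡ 1 (mod 101)  [q = 5: ≡ 1 ✗]
65^50 ≡ 1 shows ord(65) | 50, strictly less than φ(101); not a primitive root.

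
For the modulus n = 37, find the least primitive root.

2

φ(37) = 37 − 1 = 36 = 2^2 · 3^2.
g is a primitive root iff g^(36/q) ≢ 1 (mod 37) for each prime q ∈ {2, 3}.
g = 2: 2^18 ≡ 36; 2^12 ≡ 26 — none is 1, so 2 is a primitive root.
The smallest primitive root modulo 37 is 2.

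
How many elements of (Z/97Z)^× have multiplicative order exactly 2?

φ(97) = 97 − 1 = 96 = 2^5 · 3.
In a cyclic group of order 96, there are φ(d) elements of order d for each divisor d of 96, and zero for non-divisors.
2 | 96, and φ(2) = 2 − 1 = 1.

1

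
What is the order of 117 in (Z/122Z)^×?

ord(117) | φ(122) = φ(2)·φ(61) = 1·60 = 60 = 2^2 · 3 · 5.
Divisors of 60: 1, 2, 3, 4, 5, 6, 10, 12, 15, 20, 30, 60.
Compute 117^d (mod 122) for the divisors d until we hit 1:
117^1 ≡ 117 (mod 122)
117^2 ≡ 25 (mod 122)
117^3 ≡ 119 (mod 122)
117^4 ≡ 15 (mod 122)
117^5 ≡ 47 (mod 122)
117^6 ≡ 9 (mod 122)
117^10 ≡ 13 (mod 122)
117^12 ≡ 81 (mod 122)
117^15 ≡ 1 (mod 122) ✓
Therefore the multiplicative order of 117 modulo 122 is 15.

15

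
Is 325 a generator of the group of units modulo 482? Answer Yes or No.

Yes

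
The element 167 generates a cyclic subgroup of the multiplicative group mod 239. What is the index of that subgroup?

1

ord(167) | φ(239) = 239 − 1 = 238 = 2 · 7 · 17.
Divisors of 238: 1, 2, 7, 14, 17, 34, 119, 238.
Evaluate successive powers at the divisors of 238:
167^1 ≡ 167 (mod 239)
167^2 ≡ 165 (mod 239)
167^7 ≡ 203 (mod 239)
167^14 ≡ 101 (mod 239)
167^17 ≡ 139 (mod 239)
167^34 ≡ 201 (mod 239)
167^119 ≡ 238 (mod 239)
167^238 ≡ 1 (mod 239) ✓
The order of 167 is 238, so the subgroup it generates has 238 elements.
Index = |(Z/239Z)^×| / |⟨167⟩| = 238 / 238 = 1.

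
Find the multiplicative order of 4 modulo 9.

Since 4 ∈ (Z/9Z)^×, its order divides φ(9) = φ(3^2) = 3·(3−1) = 6 = 2 · 3.
Divisors of 6: 1, 2, 3, 6.
Check 4^d mod 9 for each divisor in increasing order:
4^1 ≡ 4
4^2 ≡ 7
4^3 ≡ 1
Hence ord(4) = 3.

3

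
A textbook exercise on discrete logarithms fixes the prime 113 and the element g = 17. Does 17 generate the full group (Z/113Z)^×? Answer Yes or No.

φ(113) = 113 − 1 = 112 = 2^4 · 7.
Test 17^(112/q) mod 113 for each prime factor q of 112:
17^56 ≡ 112 (mod 113)  [q = 2: ≢ 1 ✓]
17^16 ≡ 109 (mod 113)  [q = 7: ≢ 1 ✓]
None equal 1, so ord_113(17) = 112: 17 is a primitive root.

Yes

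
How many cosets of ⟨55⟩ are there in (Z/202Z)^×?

1

By Lagrange's theorem, ord_202(55) divides φ(202) = φ(2)·φ(101) = 1·100 = 100 = 2^2 · 5^2.
Divisors of 100: 1, 2, 4, 5, 10, 20, 25, 50, 100.
Evaluate successive powers at the divisors of 100:
55^1 ≡ 55 (mod 202)
55^2 ≡ 197 (mod 202)
55^4 ≡ 25 (mod 202)
55^5 ≡ 163 (mod 202)
55^10 ≡ 107 (mod 202)
55^20 ≡ 137 (mod 202)
55^25 ≡ 111 (mod 202)
55^50 ≡ 201 (mod 202)
55^100 ≡ 1 (mod 202) ✓
Thus |⟨55⟩| = ord(55) = 100.
[(Z/202Z)^× : ⟨55⟩] = 100/100 = 1.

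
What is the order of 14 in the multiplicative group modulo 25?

10

ord(14) | φ(25) = φ(5^2) = 5·(5−1) = 20 = 2^2 · 5.
Divisors of 20: 1, 2, 4, 5, 10, 20.
Test each divisor d:
14^1 ≡ 14
14^2 ≡ 21
14^4 ≡ 16
14^5 ≡ 24
14^10 ≡ 1
Therefore the multiplicative order of 14 modulo 25 is 10.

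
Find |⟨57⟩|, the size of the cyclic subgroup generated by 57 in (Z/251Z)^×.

250

Since 57 ∈ (Z/251Z)^×, its order divides φ(251) = 251 − 1 = 250 = 2 · 5^3.
Divisors of 250: 1, 2, 5, 10, 25, 50, 125, 250.
Compute 57^d (mod 251) for the divisors d until we hit 1:
57^1 ≡ 57 (mod 251)
57^2 ≡ 237 (mod 251)
57^5 ≡ 128 (mod 251)
57^10 ≡ 69 (mod 251)
57^25 ≡ 231 (mod 251)
57^50 ≡ 149 (mod 251)
57^125 ≡ 250 (mod 251)
57^250 ≡ 1 (mod 251) ✓
The smallest such exponent is 250, so the order of 57 is 250.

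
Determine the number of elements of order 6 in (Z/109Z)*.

φ(109) = 109 − 1 = 108 = 2^2 · 3^3.
(Z/109Z)^× is cyclic (|G| = 108); a cyclic group of order m has exactly φ(d) elements of each order d | m, and none otherwise.
6 = 2 · 3 divides 108, and φ(6) = 2.

2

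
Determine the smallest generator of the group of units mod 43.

φ(43) = 43 − 1 = 42 = 2 · 3 · 7.
Test candidates g = 2, 3, … against the prime factors q ∈ {2, 3, 7} of φ(43): g is a generator iff g^(42/q) ≢ 1 for every such q.
g = 2: 2^21 ≡ 42; 2^14 ≡ 1 — hits 1, so not a primitive root.
g = 3: 3^21 ≡ 42; 3^14 ≡ 36; 3^6 ≡ 41 — none is 1, so 3 is a primitive root.
So 3 is the smallest generator of (Z/43Z)^×.

3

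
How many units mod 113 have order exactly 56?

φ(113) = 113 − 1 = 112 = 2^4 · 7.
Since (Z/113Z)^× is cyclic of order 112, the number of elements of order d is φ(d) when d | 112 and 0 otherwise.
56 = 2^3 · 7 divides 112, and φ(56) = 24.

24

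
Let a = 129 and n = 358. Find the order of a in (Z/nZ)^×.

Since 129 ∈ (Z/358Z)^×, its order divides φ(358) = φ(2)·φ(179) = 1·178 = 178 = 2 · 89.
Divisors of 178: 1, 2, 89, 178.
Check 129^d mod 358 for each divisor in increasing order:
129^1 ≡ 129
129^2 ≡ 173
129^89 ≡ 1
Hence ord(129) = 89.

89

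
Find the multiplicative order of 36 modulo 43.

3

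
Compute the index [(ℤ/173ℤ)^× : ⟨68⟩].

ord(68) | φ(173) = 173 − 1 = 172 = 2^2 · 43.
Divisors of 172: 1, 2, 4, 43, 86, 172.
Test each divisor d:
68^1 ≡ 68
68^2 ≡ 126
68^4 ≡ 133
68^43 ≡ 93
68^86 ≡ 172
68^172 ≡ 1
So ord_173(68) = 172, hence |⟨68⟩| = 172.
Index = |(Z/173Z)^×| / |⟨68⟩| = 172 / 172 = 1.

1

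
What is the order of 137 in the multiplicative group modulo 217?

The order of 137 must divide φ(217) = φ(7·31) = (7−1)·(31−1) = 6·30 = 180 = 2^2 · 3^2 · 5.
Divisors of 180: 1, 2, 3, 4, 5, 6, 9, 10, 12, 15, 18, 20, 30, 36, 45, 60, 90, 180.
Check 137^d mod 217 for each divisor in increasing order:
137^1 ≡ 137
137^2 ≡ 107
137^3 ≡ 120
137^4 ≡ 165
137^5 ≡ 37
137^6 ≡ 78
137^9 ≡ 29
137^10 ≡ 67
137^12 ≡ 8
137^15 ≡ 92
137^18 ≡ 190
137^20 ≡ 149
137^30 ≡ 1
Hence ord(137) = 30.

30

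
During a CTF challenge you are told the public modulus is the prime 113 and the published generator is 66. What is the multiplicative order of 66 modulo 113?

ord(66) | φ(113) = 113 − 1 = 112 = 2^4 · 7.
Divisors of 112: 1, 2, 4, 7, 8, 14, 16, 28, 56, 112.
Test each divisor d:
66^1 ≡ 66 (mod 113)
66^2 ≡ 62 (mod 113)
66^4 ≡ 2 (mod 113)
66^7 ≡ 48 (mod 113)
66^8 ≡ 4 (mod 113)
66^14 ≡ 44 (mod 113)
66^16 ≡ 16 (mod 113)
66^28 ≡ 15 (mod 113)
66^56 ≡ 112 (mod 113)
66^112 ≡ 1 (mod 113) ✓
Hence ord(66) = 112.

112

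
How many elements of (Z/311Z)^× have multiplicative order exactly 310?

φ(311) = 311 − 1 = 310 = 2 · 5 · 31.
Since (Z/311Z)^× is cyclic of order 310, the number of elements of order d is φ(d) when d | 310 and 0 otherwise.
310 = 2 · 5 · 31 divides 310, and φ(310) = 120.

120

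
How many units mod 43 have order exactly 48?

0

φ(43) = 43 − 1 = 42 = 2 · 3 · 7.
(Z/43Z)^× is cyclic (|G| = 42); a cyclic group of order m has exactly φ(d) elements of each order d | m, and none otherwise.
Since 48 ∤ 42, the count is 0.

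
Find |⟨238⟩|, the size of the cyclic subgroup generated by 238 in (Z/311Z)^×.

310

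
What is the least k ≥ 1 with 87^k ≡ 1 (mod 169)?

39

By Lagrange's theorem, ord_169(87) divides φ(169) = φ(13^2) = 13·(13−1) = 156 = 2^2 · 3 · 13.
Divisors of 156: 1, 2, 3, 4, 6, 12, 13, 26, 39, 52, 78, 156.
Check 87^d mod 169 for each divisor in increasing order:
87^1 ≡ 87 (mod 169)
87^2 ≡ 133 (mod 169)
87^3 ≡ 79 (mod 169)
87^4 ≡ 113 (mod 169)
87^6 ≡ 157 (mod 169)
87^12 ≡ 144 (mod 169)
87^13 ≡ 22 (mod 169)
87^26 ≡ 146 (mod 169)
87^39 ≡ 1 (mod 169) ✓
Therefore the multiplicative order of 87 modulo 169 is 39.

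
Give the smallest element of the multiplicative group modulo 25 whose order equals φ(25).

2

φ(25) = φ(5^2) = 5·(5−1) = 20 = 2^2 · 5.
g is a primitive root iff g^(20/q) ≢ 1 (mod 25) for each prime q ∈ {2, 5}.
g = 2: 2^10 ≡ 24; 2^4 ≡ 16 — none is 1, so 2 is a primitive root.
The smallest primitive root modulo 25 is 2.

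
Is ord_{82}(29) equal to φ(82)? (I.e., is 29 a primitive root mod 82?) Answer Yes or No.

Yes

φ(82) = φ(2)·φ(41) = 1·40 = 40 = 2^3 · 5.
It suffices to check that the order of 29 is not a proper divisor of 40: compute 29^(40/q) for q ∈ {2, 5}.
29^20 ≡ 81 (mod 82)  [q = 2: ≢ 1 ✓]
29^8 ≡ 59 (mod 82)  [q = 5: ≢ 1 ✓]
None equal 1, so ord_82(29) = 40: 29 is a primitive root.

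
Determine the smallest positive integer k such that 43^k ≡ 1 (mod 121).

22

Since 43 ∈ (Z/121Z)^×, its order divides φ(121) = φ(11^2) = 11·(11−1) = 110 = 2 · 5 · 11.
Divisors of 110: 1, 2, 5, 10, 11, 22, 55, 110.
Test each divisor d:
43^1 ≡ 43 (mod 121)
43^2 ≡ 34 (mod 121)
43^5 ≡ 98 (mod 121)
43^10 ≡ 45 (mod 121)
43^11 ≡ 120 (mod 121)
43^22 ≡ 1 (mod 121) ✓
Therefore the multiplicative order of 43 modulo 121 is 22.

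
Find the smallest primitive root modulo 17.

φ(17) = 17 − 1 = 16 = 2^4.
Test candidates g = 2, 3, … against the prime factors q ∈ {2} of φ(17): g is a generator iff g^(16/q) ≢ 1 for every such q.
g = 2: 2^8 ≡ 1 — hits 1, so not a primitive root.
g = 3: 3^8 ≡ 16 — none is 1, so 3 is a primitive root.
So 3 is the smallest generator of (Z/17Z)^×.

3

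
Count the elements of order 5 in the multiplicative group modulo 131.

φ(131) = 131 − 1 = 130 = 2 · 5 · 13.
(Z/131Z)^× is cyclic (|G| = 130); a cyclic group of order m has exactly φ(d) elements of each order d | m, and none otherwise.
5 | 130, and φ(5) = 5 − 1 = 4.

4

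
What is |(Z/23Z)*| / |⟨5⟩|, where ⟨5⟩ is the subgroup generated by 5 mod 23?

1

Since 5 ∈ (Z/23Z)^×, its order divides φ(23) = 23 − 1 = 22 = 2 · 11.
Divisors of 22: 1, 2, 11, 22.
Evaluate successive powers at the divisors of 22:
5^1 ≡ 5 (mod 23)
5^2 ≡ 2 (mod 23)
5^11 ≡ 22 (mod 23)
5^22 ≡ 1 (mod 23) ✓
Thus |⟨5⟩| = ord(5) = 22.
[(Z/23Z)^× : ⟨5⟩] = 22/22 = 1.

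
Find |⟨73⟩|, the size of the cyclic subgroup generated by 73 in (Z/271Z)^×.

By Lagrange's theorem, ord_271(73) divides φ(271) = 271 − 1 = 270 = 2 · 3^3 · 5.
Divisors of 270: 1, 2, 3, 5, 6, 9, 10, 15, 18, 27, 30, 45, 54, 90, 135, 270.
Compute 73^d (mod 271) for the divisors d until we hit 1:
73^1 ≡ 73
73^2 ≡ 180
73^3 ≡ 132
73^5 ≡ 183
73^6 ≡ 80
73^9 ≡ 262
73^10 ≡ 156
73^15 ≡ 93
73^18 ≡ 81
73^27 ≡ 84
73^30 ≡ 248
73^45 ≡ 29
73^54 ≡ 10
73^90 ≡ 28
73^135 ≡ 270
73^270 ≡ 1
Therefore the multiplicative order of 73 modulo 271 is 270.

270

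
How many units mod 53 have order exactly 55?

0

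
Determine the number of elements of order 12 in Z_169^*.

φ(169) = φ(13^2) = 13·(13−1) = 156 = 2^2 · 3 · 13.
(Z/169Z)^× is cyclic (|G| = 156); a cyclic group of order m has exactly φ(d) elements of each order d | m, and none otherwise.
12 = 2^2 · 3 divides 156, and φ(12) = 4.

4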